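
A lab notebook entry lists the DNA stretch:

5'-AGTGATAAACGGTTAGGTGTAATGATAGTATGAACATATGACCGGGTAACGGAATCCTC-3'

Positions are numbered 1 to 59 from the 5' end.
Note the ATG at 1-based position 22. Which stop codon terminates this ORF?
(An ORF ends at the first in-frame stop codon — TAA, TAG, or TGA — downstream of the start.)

TGA

Codons from position 22: ATG (22–24), ATA (25–27), GTA (28–30), TGA (31–33).
The first in-frame stop codon is TGA.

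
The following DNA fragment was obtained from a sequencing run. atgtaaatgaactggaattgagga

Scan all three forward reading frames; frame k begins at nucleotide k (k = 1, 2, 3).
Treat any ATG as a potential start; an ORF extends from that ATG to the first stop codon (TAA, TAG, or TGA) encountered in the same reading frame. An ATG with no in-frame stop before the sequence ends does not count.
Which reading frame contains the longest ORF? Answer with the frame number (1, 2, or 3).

1

Frame 1: ATG TAA ATG AAC TGG AAT TGA GGA — ATG at 1, stop TAA at 4 → 6 nt; ATG at 7, stop TGA at 19 → 15 nt.
Frame 2: TGT AAA TGA ACT GGA ATT GAG — no ATG→stop ORF.
Frame 3: GTA AAT GAA CTG GAA TTG AGG — no ATG→stop ORF.
Longest ORF is 15 nt in frame 1 (positions 7–21).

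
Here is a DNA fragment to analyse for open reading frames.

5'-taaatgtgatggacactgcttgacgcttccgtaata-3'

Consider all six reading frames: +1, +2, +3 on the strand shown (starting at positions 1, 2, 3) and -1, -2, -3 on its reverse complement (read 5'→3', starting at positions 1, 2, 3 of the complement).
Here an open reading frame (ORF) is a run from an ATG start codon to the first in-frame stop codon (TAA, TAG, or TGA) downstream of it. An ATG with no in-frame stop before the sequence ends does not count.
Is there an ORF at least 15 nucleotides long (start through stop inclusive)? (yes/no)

Reverse complement (5'→3'): TATTACGGAAGCGTCAAGCAGTGTCCATCACATTTA
Frame +1: TAA ATG TGA TGG ACA CTG CTT GAC GCT TCC GTA ATA — ATG at 4, stop TGA at 7 → 6 nt.
Frame +2: AAA TGT GAT GGA CAC TGC TTG ACG CTT CCG TAA — no ATG→stop ORF.
Frame +3: AAT GTG ATG GAC ACT GCT TGA CGC TTC CGT AAT — ATG at 9, stop TGA at 21 → 15 nt.
Frame -1: TAT TAC GGA AGC GTC AAG CAG TGT CCA TCA CAT TTA — no ATG→stop ORF.
Frame -2: ATT ACG GAA GCG TCA AGC AGT GTC CAT CAC ATT — no ATG→stop ORF.
Frame -3: TTA CGG AAG CGT CAA GCA GTG TCC ATC ACA TTT — no ATG→stop ORF.
Frame +3 has an ORF of 15 nucleotides (positions 9–23) ≥ 15, so yes.

yes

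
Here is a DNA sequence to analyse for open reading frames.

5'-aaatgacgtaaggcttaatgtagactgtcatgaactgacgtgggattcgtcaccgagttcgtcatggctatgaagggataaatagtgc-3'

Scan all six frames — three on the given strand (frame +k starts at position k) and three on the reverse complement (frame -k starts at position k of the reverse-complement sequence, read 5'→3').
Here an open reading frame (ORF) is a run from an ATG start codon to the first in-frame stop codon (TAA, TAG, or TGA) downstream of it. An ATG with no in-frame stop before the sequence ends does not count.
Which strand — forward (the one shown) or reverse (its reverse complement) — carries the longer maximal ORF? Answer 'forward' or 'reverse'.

reverse

Reverse complement (5'→3'): GCACTATTTATCCCTTCATAGCCATGACGAACTCGGTGACGAATCCCACGTCAGTTCATGACAGTCTACATTAAGCCTTACGTCATTT
Frame +1: AAA TGA CGT AAG GCT TAA TGT AGA CTG TCA TGA ACT GAC GTG GGA TTC GTC ACC GAG TTC GTC ATG GCT ATG AAG GGA TAA ATA GTG — ATG at 64, stop TAA at 79 → 18 nt; ATG at 70, stop TAA at 79 → 12 nt.
Frame +2: AAT GAC GTA AGG CTT AAT GTA GAC TGT CAT GAA CTG ACG TGG GAT TCG TCA CCG AGT TCG TCA TGG CTA TGA AGG GAT AAA TAG TGC — no ATG→stop ORF.
Frame +3: ATG ACG TAA GGC TTA ATG TAG ACT GTC ATG AAC TGA CGT GGG ATT CGT CAC CGA GTT CGT CAT GGC TAT GAA GGG ATA AAT AGT — ATG at 3, stop TAA at 9 → 9 nt; ATG at 18, stop TAG at 21 → 6 nt; ATG at 30, stop TGA at 36 → 9 nt.
Frame -1: GCA CTA TTT ATC CCT TCA TAG CCA TGA CGA ACT CGG TGA CGA ATC CCA CGT CAG TTC ATG ACA GTC TAC ATT AAG CCT TAC GTC ATT — no ATG→stop ORF.
Frame -2: CAC TAT TTA TCC CTT CAT AGC CAT GAC GAA CTC GGT GAC GAA TCC CAC GTC AGT TCA TGA CAG TCT ACA TTA AGC CTT ACG TCA TTT — no ATG→stop ORF.
Frame -3: ACT ATT TAT CCC TTC ATA GCC ATG ACG AAC TCG GTG ACG AAT CCC ACG TCA GTT CAT GAC AGT CTA CAT TAA GCC TTA CGT CAT — ATG at 24, stop TAA at 72 → 51 nt.
Forward-strand max 18 nt; reverse-strand max 51 nt. The reverse strand has the longer ORF.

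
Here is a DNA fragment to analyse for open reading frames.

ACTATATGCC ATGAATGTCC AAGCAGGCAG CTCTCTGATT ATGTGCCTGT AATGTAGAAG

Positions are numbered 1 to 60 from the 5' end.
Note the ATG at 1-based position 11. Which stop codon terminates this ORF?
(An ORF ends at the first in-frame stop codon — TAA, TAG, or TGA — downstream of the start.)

Codons from position 11: ATG (11–13), AAT (14–16), GTC (17–19), CAA (20–22), GCA (23–25), GGC (26–28), AGC (29–31), TCT (32–34), CTG (35–37), ATT (38–40), ATG (41–43), TGC (44–46), CTG (47–49), TAA (50–52).
The first in-frame stop codon is TAA.

TAA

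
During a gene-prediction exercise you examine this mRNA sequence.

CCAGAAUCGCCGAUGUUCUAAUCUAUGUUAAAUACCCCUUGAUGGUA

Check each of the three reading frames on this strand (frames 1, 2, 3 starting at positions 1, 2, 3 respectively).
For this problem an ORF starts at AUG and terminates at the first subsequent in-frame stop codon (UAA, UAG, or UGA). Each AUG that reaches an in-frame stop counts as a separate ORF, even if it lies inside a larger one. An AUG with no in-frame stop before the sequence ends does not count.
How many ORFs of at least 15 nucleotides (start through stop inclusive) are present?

1

Frame 1: CCA GAA UCG CCG AUG UUC UAA UCU AUG UUA AAU ACC CCU UGA UGG — AUG at 13, stop UAA at 19 → 9 nt; AUG at 25, stop UGA at 40 → 18 nt.
Frame 2: CAG AAU CGC CGA UGU UCU AAU CUA UGU UAA AUA CCC CUU GAU GGU — no AUG→stop ORF.
Frame 3: AGA AUC GCC GAU GUU CUA AUC UAU GUU AAA UAC CCC UUG AUG GUA — no AUG→stop ORF.
ORFs ≥ 15 nucleotides: frame 1 25–42 (18 nucleotides). Count = 1.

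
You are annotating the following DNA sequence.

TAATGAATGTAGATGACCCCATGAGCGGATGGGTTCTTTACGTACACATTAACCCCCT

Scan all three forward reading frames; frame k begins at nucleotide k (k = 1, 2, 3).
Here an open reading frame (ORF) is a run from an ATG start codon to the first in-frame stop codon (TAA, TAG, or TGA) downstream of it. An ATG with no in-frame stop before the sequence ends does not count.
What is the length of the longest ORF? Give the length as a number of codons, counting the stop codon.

Frame 1: TAA TGA ATG TAG ATG ACC CCA TGA GCG GAT GGG TTC TTT ACG TAC ACA TTA ACC CCC — ATG at 7, stop TAG at 10 → 6 nt; ATG at 13, stop TGA at 22 → 12 nt.
Frame 2: AAT GAA TGT AGA TGA CCC CAT GAG CGG ATG GGT TCT TTA CGT ACA CAT TAA CCC CCT — ATG at 29, stop TAA at 50 → 24 nt.
Frame 3: ATG AAT GTA GAT GAC CCC ATG AGC GGA TGG GTT CTT TAC GTA CAC ATT AAC CCC — no ATG→stop ORF.
Longest: frame 2, positions 29–52, 24 nt = 8 codons = 7 aa. → 8 codons.

8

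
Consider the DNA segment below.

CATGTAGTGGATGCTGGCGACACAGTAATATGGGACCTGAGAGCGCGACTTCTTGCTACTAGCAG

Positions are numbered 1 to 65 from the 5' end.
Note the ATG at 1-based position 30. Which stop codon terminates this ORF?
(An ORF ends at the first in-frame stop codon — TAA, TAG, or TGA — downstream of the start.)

TAG

Codons from position 30: ATG (30–32), GGA (33–35), CCT (36–38), GAG (39–41), AGC (42–44), GCG (45–47), ACT (48–50), TCT (51–53), TGC (54–56), TAC (57–59), TAG (60–62).
The first in-frame stop codon is TAG.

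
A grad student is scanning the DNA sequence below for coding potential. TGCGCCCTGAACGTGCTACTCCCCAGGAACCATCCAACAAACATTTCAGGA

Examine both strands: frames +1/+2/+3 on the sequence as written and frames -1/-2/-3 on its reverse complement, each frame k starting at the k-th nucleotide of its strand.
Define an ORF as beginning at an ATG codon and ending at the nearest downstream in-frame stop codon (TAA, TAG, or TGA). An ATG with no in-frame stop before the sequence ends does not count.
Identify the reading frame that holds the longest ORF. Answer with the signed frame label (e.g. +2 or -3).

Reverse complement (5'→3'): TCCTGAAATGTTTGTTGGATGGTTCCTGGGGAGTAGCACGTTCAGGGCGCA
Frame +1: TGC GCC CTG AAC GTG CTA CTC CCC AGG AAC CAT CCA ACA AAC ATT TCA GGA — no ATG→stop ORF.
Frame +2: GCG CCC TGA ACG TGC TAC TCC CCA GGA ACC ATC CAA CAA ACA TTT CAG — no ATG→stop ORF.
Frame +3: CGC CCT GAA CGT GCT ACT CCC CAG GAA CCA TCC AAC AAA CAT TTC AGG — no ATG→stop ORF.
Frame -1: TCC TGA AAT GTT TGT TGG ATG GTT CCT GGG GAG TAG CAC GTT CAG GGC GCA — ATG at 19, stop TAG at 34 → 18 nt.
Frame -2: CCT GAA ATG TTT GTT GGA TGG TTC CTG GGG AGT AGC ACG TTC AGG GCG — no ATG→stop ORF.
Frame -3: CTG AAA TGT TTG TTG GAT GGT TCC TGG GGA GTA GCA CGT TCA GGG CGC — no ATG→stop ORF.
Longest ORF is 18 nt in frame -1 (positions 19–36).

-1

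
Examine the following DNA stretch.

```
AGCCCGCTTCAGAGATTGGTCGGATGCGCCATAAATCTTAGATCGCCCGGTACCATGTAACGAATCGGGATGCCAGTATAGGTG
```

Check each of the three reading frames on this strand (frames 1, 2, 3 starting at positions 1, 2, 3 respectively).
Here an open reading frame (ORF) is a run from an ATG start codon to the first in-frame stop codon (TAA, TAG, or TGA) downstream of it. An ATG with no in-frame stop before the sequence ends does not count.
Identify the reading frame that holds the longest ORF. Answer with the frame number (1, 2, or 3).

Frame 1: AGC CCG CTT CAG AGA TTG GTC GGA TGC GCC ATA AAT CTT AGA TCG CCC GGT ACC ATG TAA CGA ATC GGG ATG CCA GTA TAG GTG — ATG at 55, stop TAA at 58 → 6 nt; ATG at 70, stop TAG at 79 → 12 nt.
Frame 2: GCC CGC TTC AGA GAT TGG TCG GAT GCG CCA TAA ATC TTA GAT CGC CCG GTA CCA TGT AAC GAA TCG GGA TGC CAG TAT AGG — no ATG→stop ORF.
Frame 3: CCC GCT TCA GAG ATT GGT CGG ATG CGC CAT AAA TCT TAG ATC GCC CGG TAC CAT GTA ACG AAT CGG GAT GCC AGT ATA GGT — ATG at 24, stop TAG at 39 → 18 nt.
Longest ORF is 18 nt in frame 3 (positions 24–41).

3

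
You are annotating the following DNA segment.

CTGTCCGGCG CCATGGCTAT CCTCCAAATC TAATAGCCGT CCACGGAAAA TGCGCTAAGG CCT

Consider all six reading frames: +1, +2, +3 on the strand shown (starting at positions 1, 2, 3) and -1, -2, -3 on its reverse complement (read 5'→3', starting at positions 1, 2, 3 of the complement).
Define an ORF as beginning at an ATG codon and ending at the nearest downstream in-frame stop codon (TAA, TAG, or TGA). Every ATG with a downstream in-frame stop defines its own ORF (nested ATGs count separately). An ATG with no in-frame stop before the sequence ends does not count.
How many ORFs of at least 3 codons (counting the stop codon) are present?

Reverse complement (5'→3'): AGGCCTTAGCGCATTTTCCGTGGACGGCTATTAGATTTGGAGGATAGCCATGGCGCCGGACAG
Frame +1: CTG TCC GGC GCC ATG GCT ATC CTC CAA ATC TAA TAG CCG TCC ACG GAA AAT GCG CTA AGG CCT — ATG at 13, stop TAA at 31 → 21 nt.
Frame +2: TGT CCG GCG CCA TGG CTA TCC TCC AAA TCT AAT AGC CGT CCA CGG AAA ATG CGC TAA GGC — ATG at 50, stop TAA at 56 → 9 nt.
Frame +3: GTC CGG CGC CAT GGC TAT CCT CCA AAT CTA ATA GCC GTC CAC GGA AAA TGC GCT AAG GCC — no ATG→stop ORF.
Frame -1: AGG CCT TAG CGC ATT TTC CGT GGA CGG CTA TTA GAT TTG GAG GAT AGC CAT GGC GCC GGA CAG — no ATG→stop ORF.
Frame -2: GGC CTT AGC GCA TTT TCC GTG GAC GGC TAT TAG ATT TGG AGG ATA GCC ATG GCG CCG GAC — no ATG→stop ORF.
Frame -3: GCC TTA GCG CAT TTT CCG TGG ACG GCT ATT AGA TTT GGA GGA TAG CCA TGG CGC CGG ACA — no ATG→stop ORF.
ORFs ≥ 3 codons: frame +1 13–33 (7 codons), frame +2 50–58 (3 codons). Count = 2.

2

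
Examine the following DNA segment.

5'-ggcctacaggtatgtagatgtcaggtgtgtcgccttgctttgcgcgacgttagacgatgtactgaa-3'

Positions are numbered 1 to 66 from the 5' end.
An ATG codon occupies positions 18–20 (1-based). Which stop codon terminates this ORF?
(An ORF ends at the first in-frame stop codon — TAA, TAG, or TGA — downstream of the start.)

Codons from position 18: ATG (18–20), TCA (21–23), GGT (24–26), GTG (27–29), TCG (30–32), CCT (33–35), TGC (36–38), TTT (39–41), GCG (42–44), CGA (45–47), CGT (48–50), TAG (51–53).
The first in-frame stop codon is TAG.

TAG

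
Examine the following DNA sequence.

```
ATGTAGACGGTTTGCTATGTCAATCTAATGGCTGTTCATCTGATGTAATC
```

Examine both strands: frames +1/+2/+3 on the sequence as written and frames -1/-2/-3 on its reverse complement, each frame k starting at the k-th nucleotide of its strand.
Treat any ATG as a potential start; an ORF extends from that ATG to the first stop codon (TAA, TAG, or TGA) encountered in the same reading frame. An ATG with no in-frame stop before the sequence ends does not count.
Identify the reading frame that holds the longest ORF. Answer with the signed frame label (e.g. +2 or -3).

Reverse complement (5'→3'): GATTACATCAGATGAACAGCCATTAGATTGACATAGCAAACCGTCTACAT
Frame +1: ATG TAG ACG GTT TGC TAT GTC AAT CTA ATG GCT GTT CAT CTG ATG TAA — ATG at 1, stop TAG at 4 → 6 nt; ATG at 28, stop TAA at 46 → 21 nt; ATG at 43, stop TAA at 46 → 6 nt.
Frame +2: TGT AGA CGG TTT GCT ATG TCA ATC TAA TGG CTG TTC ATC TGA TGT AAT — ATG at 17, stop TAA at 26 → 12 nt.
Frame +3: GTA GAC GGT TTG CTA TGT CAA TCT AAT GGC TGT TCA TCT GAT GTA ATC — no ATG→stop ORF.
Frame -1: GAT TAC ATC AGA TGA ACA GCC ATT AGA TTG ACA TAG CAA ACC GTC TAC — no ATG→stop ORF.
Frame -2: ATT ACA TCA GAT GAA CAG CCA TTA GAT TGA CAT AGC AAA CCG TCT ACA — no ATG→stop ORF.
Frame -3: TTA CAT CAG ATG AAC AGC CAT TAG ATT GAC ATA GCA AAC CGT CTA CAT — ATG at 12, stop TAG at 24 → 15 nt.
Longest ORF is 21 nt in frame +1 (positions 28–48).

+1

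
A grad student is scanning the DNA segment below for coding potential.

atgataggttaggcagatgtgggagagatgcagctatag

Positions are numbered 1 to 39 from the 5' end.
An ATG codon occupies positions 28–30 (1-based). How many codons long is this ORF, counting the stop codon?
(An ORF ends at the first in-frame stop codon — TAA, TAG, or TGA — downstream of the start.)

4

Codons from position 28: ATG (28–30), CAG (31–33), CTA (34–36), TAG (37–39).
TAG is the first in-frame stop; that's 4 codons including the stop.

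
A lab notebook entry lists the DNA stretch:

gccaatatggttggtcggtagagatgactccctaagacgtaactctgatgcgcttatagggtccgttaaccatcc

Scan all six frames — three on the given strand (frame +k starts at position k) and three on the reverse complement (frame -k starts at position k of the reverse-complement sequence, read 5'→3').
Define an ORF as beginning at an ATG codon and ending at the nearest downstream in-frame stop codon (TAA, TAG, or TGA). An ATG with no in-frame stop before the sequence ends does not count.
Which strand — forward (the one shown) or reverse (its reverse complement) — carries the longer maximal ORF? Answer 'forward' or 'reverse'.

Reverse complement (5'→3'): GGATGGTTAACGGACCCTATAAGCGCATCAGAGTTACGTCTTAGGGAGTCATCTCTACCGACCAACCATATTGGC
Frame +1: GCC AAT ATG GTT GGT CGG TAG AGA TGA CTC CCT AAG ACG TAA CTC TGA TGC GCT TAT AGG GTC CGT TAA CCA TCC — ATG at 7, stop TAG at 19 → 15 nt.
Frame +2: CCA ATA TGG TTG GTC GGT AGA GAT GAC TCC CTA AGA CGT AAC TCT GAT GCG CTT ATA GGG TCC GTT AAC CAT — no ATG→stop ORF.
Frame +3: CAA TAT GGT TGG TCG GTA GAG ATG ACT CCC TAA GAC GTA ACT CTG ATG CGC TTA TAG GGT CCG TTA ACC ATC — ATG at 24, stop TAA at 33 → 12 nt; ATG at 48, stop TAG at 57 → 12 nt.
Frame -1: GGA TGG TTA ACG GAC CCT ATA AGC GCA TCA GAG TTA CGT CTT AGG GAG TCA TCT CTA CCG ACC AAC CAT ATT GGC — no ATG→stop ORF.
Frame -2: GAT GGT TAA CGG ACC CTA TAA GCG CAT CAG AGT TAC GTC TTA GGG AGT CAT CTC TAC CGA CCA ACC ATA TTG — no ATG→stop ORF.
Frame -3: ATG GTT AAC GGA CCC TAT AAG CGC ATC AGA GTT ACG TCT TAG GGA GTC ATC TCT ACC GAC CAA CCA TAT TGG — ATG at 3, stop TAG at 42 → 42 nt.
Forward-strand max 15 nt; reverse-strand max 42 nt. The reverse strand has the longer ORF.

reverse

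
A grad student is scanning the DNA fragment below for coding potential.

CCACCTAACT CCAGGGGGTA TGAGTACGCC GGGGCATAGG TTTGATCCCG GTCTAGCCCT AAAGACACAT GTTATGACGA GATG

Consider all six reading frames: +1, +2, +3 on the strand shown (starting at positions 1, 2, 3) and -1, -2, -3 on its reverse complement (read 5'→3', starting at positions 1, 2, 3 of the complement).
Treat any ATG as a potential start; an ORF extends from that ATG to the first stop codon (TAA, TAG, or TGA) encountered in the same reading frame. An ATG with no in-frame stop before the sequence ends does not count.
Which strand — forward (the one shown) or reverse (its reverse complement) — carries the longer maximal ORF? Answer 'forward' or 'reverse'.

Reverse complement (5'→3'): CATCTCGTCATAACATGTGTCTTTAGGGCTAGACCGGGATCAAACCTATGCCCCGGCGTACTCATACCCCCTGGAGTTAGGTGG
Frame +1: CCA CCT AAC TCC AGG GGG TAT GAG TAC GCC GGG GCA TAG GTT TGA TCC CGG TCT AGC CCT AAA GAC ACA TGT TAT GAC GAG ATG — no ATG→stop ORF.
Frame +2: CAC CTA ACT CCA GGG GGT ATG AGT ACG CCG GGG CAT AGG TTT GAT CCC GGT CTA GCC CTA AAG ACA CAT GTT ATG ACG AGA — no ATG→stop ORF.
Frame +3: ACC TAA CTC CAG GGG GTA TGA GTA CGC CGG GGC ATA GGT TTG ATC CCG GTC TAG CCC TAA AGA CAC ATG TTA TGA CGA GAT — ATG at 69, stop TGA at 75 → 9 nt.
Frame -1: CAT CTC GTC ATA ACA TGT GTC TTT AGG GCT AGA CCG GGA TCA AAC CTA TGC CCC GGC GTA CTC ATA CCC CCT GGA GTT AGG TGG — no ATG→stop ORF.
Frame -2: ATC TCG TCA TAA CAT GTG TCT TTA GGG CTA GAC CGG GAT CAA ACC TAT GCC CCG GCG TAC TCA TAC CCC CTG GAG TTA GGT — no ATG→stop ORF.
Frame -3: TCT CGT CAT AAC ATG TGT CTT TAG GGC TAG ACC GGG ATC AAA CCT ATG CCC CGG CGT ACT CAT ACC CCC TGG AGT TAG GTG — ATG at 15, stop TAG at 24 → 12 nt; ATG at 48, stop TAG at 78 → 33 nt.
Forward-strand max 9 nt; reverse-strand max 33 nt. The reverse strand has the longer ORF.

reverse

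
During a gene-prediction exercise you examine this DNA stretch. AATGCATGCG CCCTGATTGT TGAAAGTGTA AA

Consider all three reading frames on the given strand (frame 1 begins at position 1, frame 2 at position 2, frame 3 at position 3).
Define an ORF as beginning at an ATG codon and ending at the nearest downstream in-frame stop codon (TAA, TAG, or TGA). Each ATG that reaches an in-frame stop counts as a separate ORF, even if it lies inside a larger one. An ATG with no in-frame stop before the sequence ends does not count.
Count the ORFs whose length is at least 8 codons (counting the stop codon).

Frame 1: AAT GCA TGC GCC CTG ATT GTT GAA AGT GTA — no ATG→stop ORF.
Frame 2: ATG CAT GCG CCC TGA TTG TTG AAA GTG TAA — ATG at 2, stop TGA at 14 → 15 nt.
Frame 3: TGC ATG CGC CCT GAT TGT TGA AAG TGT AAA — ATG at 6, stop TGA at 21 → 18 nt.
No ORF reaches 8 codons. Count = 0.

0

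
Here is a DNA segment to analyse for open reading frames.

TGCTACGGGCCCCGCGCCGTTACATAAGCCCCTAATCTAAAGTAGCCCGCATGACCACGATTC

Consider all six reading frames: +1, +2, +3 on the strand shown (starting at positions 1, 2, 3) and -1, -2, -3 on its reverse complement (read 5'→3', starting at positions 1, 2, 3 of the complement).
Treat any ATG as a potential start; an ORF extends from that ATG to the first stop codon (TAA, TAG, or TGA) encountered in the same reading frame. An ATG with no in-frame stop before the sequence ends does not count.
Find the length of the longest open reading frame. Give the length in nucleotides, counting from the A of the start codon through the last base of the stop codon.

Reverse complement (5'→3'): GAATCGTGGTCATGCGGGCTACTTTAGATTAGGGGCTTATGTAACGGCGCGGGGCCCGTAGCA
Frame +1: TGC TAC GGG CCC CGC GCC GTT ACA TAA GCC CCT AAT CTA AAG TAG CCC GCA TGA CCA CGA TTC — no ATG→stop ORF.
Frame +2: GCT ACG GGC CCC GCG CCG TTA CAT AAG CCC CTA ATC TAA AGT AGC CCG CAT GAC CAC GAT — no ATG→stop ORF.
Frame +3: CTA CGG GCC CCG CGC CGT TAC ATA AGC CCC TAA TCT AAA GTA GCC CGC ATG ACC ACG ATT — no ATG→stop ORF.
Frame -1: GAA TCG TGG TCA TGC GGG CTA CTT TAG ATT AGG GGC TTA TGT AAC GGC GCG GGG CCC GTA GCA — no ATG→stop ORF.
Frame -2: AAT CGT GGT CAT GCG GGC TAC TTT AGA TTA GGG GCT TAT GTA ACG GCG CGG GGC CCG TAG — no ATG→stop ORF.
Frame -3: ATC GTG GTC ATG CGG GCT ACT TTA GAT TAG GGG CTT ATG TAA CGG CGC GGG GCC CGT AGC — ATG at 12, stop TAG at 30 → 21 nt; ATG at 39, stop TAA at 42 → 6 nt.
Longest: frame -3, positions 12–32, 21 nt = 7 codons = 6 aa. → 21 nucleotides.

21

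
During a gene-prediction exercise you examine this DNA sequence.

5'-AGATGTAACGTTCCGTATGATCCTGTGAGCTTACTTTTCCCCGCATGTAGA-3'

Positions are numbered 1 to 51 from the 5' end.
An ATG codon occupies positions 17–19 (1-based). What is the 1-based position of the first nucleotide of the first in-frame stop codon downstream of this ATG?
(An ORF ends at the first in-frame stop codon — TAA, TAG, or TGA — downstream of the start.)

26

Codons from position 17: ATG (17–19), ATC (20–22), CTG (23–25), TGA (26–28).
TGA is a stop codon; it begins at position 26.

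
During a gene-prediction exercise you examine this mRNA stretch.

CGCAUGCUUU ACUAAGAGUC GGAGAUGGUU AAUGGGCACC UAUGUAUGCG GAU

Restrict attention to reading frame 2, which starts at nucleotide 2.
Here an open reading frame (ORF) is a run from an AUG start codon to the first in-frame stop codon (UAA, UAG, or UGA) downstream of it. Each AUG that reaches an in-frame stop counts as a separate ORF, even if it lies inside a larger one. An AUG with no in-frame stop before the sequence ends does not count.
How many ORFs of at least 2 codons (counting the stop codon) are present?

0

Frame 2: GCA UGC UUU ACU AAG AGU CGG AGA UGG UUA AUG GGC ACC UAU GUA UGC GGA — no AUG→stop ORF.
No ORF reaches 2 codons. Count = 0.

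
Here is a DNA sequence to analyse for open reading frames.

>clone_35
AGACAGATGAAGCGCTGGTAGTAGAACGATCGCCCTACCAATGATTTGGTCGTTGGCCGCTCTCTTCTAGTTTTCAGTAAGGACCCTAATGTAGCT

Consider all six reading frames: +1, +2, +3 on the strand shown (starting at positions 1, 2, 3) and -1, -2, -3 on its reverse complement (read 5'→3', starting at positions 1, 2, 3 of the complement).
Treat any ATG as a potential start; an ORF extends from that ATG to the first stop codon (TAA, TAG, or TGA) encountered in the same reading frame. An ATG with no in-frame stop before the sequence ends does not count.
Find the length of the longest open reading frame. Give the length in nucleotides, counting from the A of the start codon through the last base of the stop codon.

30

Reverse complement (5'→3'): AGCTACATTAGGGTCCTTACTGAAAACTAGAAGAGAGCGGCCAACGACCAAATCATTGGTAGGGCGATCGTTCTACTACCAGCGCTTCATCTGTCT
Frame +1: AGA CAG ATG AAG CGC TGG TAG TAG AAC GAT CGC CCT ACC AAT GAT TTG GTC GTT GGC CGC TCT CTT CTA GTT TTC AGT AAG GAC CCT AAT GTA GCT — ATG at 7, stop TAG at 19 → 15 nt.
Frame +2: GAC AGA TGA AGC GCT GGT AGT AGA ACG ATC GCC CTA CCA ATG ATT TGG TCG TTG GCC GCT CTC TTC TAG TTT TCA GTA AGG ACC CTA ATG TAG — ATG at 41, stop TAG at 68 → 30 nt; ATG at 89, stop TAG at 92 → 6 nt.
Frame +3: ACA GAT GAA GCG CTG GTA GTA GAA CGA TCG CCC TAC CAA TGA TTT GGT CGT TGG CCG CTC TCT TCT AGT TTT CAG TAA GGA CCC TAA TGT AGC — no ATG→stop ORF.
Frame -1: AGC TAC ATT AGG GTC CTT ACT GAA AAC TAG AAG AGA GCG GCC AAC GAC CAA ATC ATT GGT AGG GCG ATC GTT CTA CTA CCA GCG CTT CAT CTG TCT — no ATG→stop ORF.
Frame -2: GCT ACA TTA GGG TCC TTA CTG AAA ACT AGA AGA GAG CGG CCA ACG ACC AAA TCA TTG GTA GGG CGA TCG TTC TAC TAC CAG CGC TTC ATC TGT — no ATG→stop ORF.
Frame -3: CTA CAT TAG GGT CCT TAC TGA AAA CTA GAA GAG AGC GGC CAA CGA CCA AAT CAT TGG TAG GGC GAT CGT TCT ACT ACC AGC GCT TCA TCT GTC — no ATG→stop ORF.
Longest: frame +2, positions 41–70, 30 nt = 10 codons = 9 aa. → 30 nucleotides.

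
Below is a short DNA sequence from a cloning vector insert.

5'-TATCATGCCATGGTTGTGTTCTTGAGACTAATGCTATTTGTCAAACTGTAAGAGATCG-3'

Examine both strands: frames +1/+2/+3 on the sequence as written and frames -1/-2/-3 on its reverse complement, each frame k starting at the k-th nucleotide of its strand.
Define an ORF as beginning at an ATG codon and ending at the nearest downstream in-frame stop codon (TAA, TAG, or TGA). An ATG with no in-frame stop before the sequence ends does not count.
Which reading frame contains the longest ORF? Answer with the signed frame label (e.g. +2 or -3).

Reverse complement (5'→3'): CGATCTCTTACAGTTTGACAAATAGCATTAGTCTCAAGAACACAACCATGGCATGATA
Frame +1: TAT CAT GCC ATG GTT GTG TTC TTG AGA CTA ATG CTA TTT GTC AAA CTG TAA GAG ATC — ATG at 10, stop TAA at 49 → 42 nt; ATG at 31, stop TAA at 49 → 21 nt.
Frame +2: ATC ATG CCA TGG TTG TGT TCT TGA GAC TAA TGC TAT TTG TCA AAC TGT AAG AGA TCG — ATG at 5, stop TGA at 23 → 21 nt.
Frame +3: TCA TGC CAT GGT TGT GTT CTT GAG ACT AAT GCT ATT TGT CAA ACT GTA AGA GAT — no ATG→stop ORF.
Frame -1: CGA TCT CTT ACA GTT TGA CAA ATA GCA TTA GTC TCA AGA ACA CAA CCA TGG CAT GAT — no ATG→stop ORF.
Frame -2: GAT CTC TTA CAG TTT GAC AAA TAG CAT TAG TCT CAA GAA CAC AAC CAT GGC ATG ATA — no ATG→stop ORF.
Frame -3: ATC TCT TAC AGT TTG ACA AAT AGC ATT AGT CTC AAG AAC ACA ACC ATG GCA TGA — ATG at 48, stop TGA at 54 → 9 nt.
Longest ORF is 42 nt in frame +1 (positions 10–51).

+1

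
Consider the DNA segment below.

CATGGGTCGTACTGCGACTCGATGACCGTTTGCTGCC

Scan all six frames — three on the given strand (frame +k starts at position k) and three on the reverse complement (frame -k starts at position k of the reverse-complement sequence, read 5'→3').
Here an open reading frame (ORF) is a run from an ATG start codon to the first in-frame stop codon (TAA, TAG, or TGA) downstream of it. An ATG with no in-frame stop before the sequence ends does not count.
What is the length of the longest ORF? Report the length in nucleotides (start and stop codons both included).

24

Reverse complement (5'→3'): GGCAGCAAACGGTCATCGAGTCGCAGTACGACCCATG
Frame +1: CAT GGG TCG TAC TGC GAC TCG ATG ACC GTT TGC TGC — no ATG→stop ORF.
Frame +2: ATG GGT CGT ACT GCG ACT CGA TGA CCG TTT GCT GCC — ATG at 2, stop TGA at 23 → 24 nt.
Frame +3: TGG GTC GTA CTG CGA CTC GAT GAC CGT TTG CTG — no ATG→stop ORF.
Frame -1: GGC AGC AAA CGG TCA TCG AGT CGC AGT ACG ACC CAT — no ATG→stop ORF.
Frame -2: GCA GCA AAC GGT CAT CGA GTC GCA GTA CGA CCC ATG — no ATG→stop ORF.
Frame -3: CAG CAA ACG GTC ATC GAG TCG CAG TAC GAC CCA — no ATG→stop ORF.
Longest: frame +2, positions 2–25, 24 nt = 8 codons = 7 aa. → 24 nucleotides.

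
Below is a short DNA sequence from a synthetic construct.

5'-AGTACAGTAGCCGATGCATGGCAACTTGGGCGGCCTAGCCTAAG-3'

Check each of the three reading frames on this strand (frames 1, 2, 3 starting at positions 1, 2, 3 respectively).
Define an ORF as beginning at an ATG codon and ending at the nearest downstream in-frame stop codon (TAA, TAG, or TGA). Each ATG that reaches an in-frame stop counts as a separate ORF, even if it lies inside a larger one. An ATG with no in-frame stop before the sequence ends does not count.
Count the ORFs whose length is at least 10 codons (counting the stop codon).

Frame 1: AGT ACA GTA GCC GAT GCA TGG CAA CTT GGG CGG CCT AGC CTA — no ATG→stop ORF.
Frame 2: GTA CAG TAG CCG ATG CAT GGC AAC TTG GGC GGC CTA GCC TAA — ATG at 14, stop TAA at 41 → 30 nt.
Frame 3: TAC AGT AGC CGA TGC ATG GCA ACT TGG GCG GCC TAG CCT AAG — ATG at 18, stop TAG at 36 → 21 nt.
ORFs ≥ 10 codons: frame 2 14–43 (10 codons). Count = 1.

1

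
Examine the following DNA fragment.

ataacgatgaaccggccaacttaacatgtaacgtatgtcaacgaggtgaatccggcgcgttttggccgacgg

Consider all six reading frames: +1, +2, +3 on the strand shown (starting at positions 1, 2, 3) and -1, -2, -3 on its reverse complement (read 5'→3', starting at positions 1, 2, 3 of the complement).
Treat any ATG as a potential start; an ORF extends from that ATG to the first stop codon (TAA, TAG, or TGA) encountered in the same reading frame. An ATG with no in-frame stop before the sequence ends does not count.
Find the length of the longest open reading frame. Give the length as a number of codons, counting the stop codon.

6

Reverse complement (5'→3'): CCGTCGGCCAAAACGCGCCGGATTCACCTCGTTGACATACGTTACATGTTAAGTTGGCCGGTTCATCGTTAT
Frame +1: ATA ACG ATG AAC CGG CCA ACT TAA CAT GTA ACG TAT GTC AAC GAG GTG AAT CCG GCG CGT TTT GGC CGA CGG — ATG at 7, stop TAA at 22 → 18 nt.
Frame +2: TAA CGA TGA ACC GGC CAA CTT AAC ATG TAA CGT ATG TCA ACG AGG TGA ATC CGG CGC GTT TTG GCC GAC — ATG at 26, stop TAA at 29 → 6 nt; ATG at 35, stop TGA at 47 → 15 nt.
Frame +3: AAC GAT GAA CCG GCC AAC TTA ACA TGT AAC GTA TGT CAA CGA GGT GAA TCC GGC GCG TTT TGG CCG ACG — no ATG→stop ORF.
Frame -1: CCG TCG GCC AAA ACG CGC CGG ATT CAC CTC GTT GAC ATA CGT TAC ATG TTA AGT TGG CCG GTT CAT CGT TAT — no ATG→stop ORF.
Frame -2: CGT CGG CCA AAA CGC GCC GGA TTC ACC TCG TTG ACA TAC GTT ACA TGT TAA GTT GGC CGG TTC ATC GTT — no ATG→stop ORF.
Frame -3: GTC GGC CAA AAC GCG CCG GAT TCA CCT CGT TGA CAT ACG TTA CAT GTT AAG TTG GCC GGT TCA TCG TTA — no ATG→stop ORF.
Longest: frame +1, positions 7–24, 18 nt = 6 codons = 5 aa. → 6 codons.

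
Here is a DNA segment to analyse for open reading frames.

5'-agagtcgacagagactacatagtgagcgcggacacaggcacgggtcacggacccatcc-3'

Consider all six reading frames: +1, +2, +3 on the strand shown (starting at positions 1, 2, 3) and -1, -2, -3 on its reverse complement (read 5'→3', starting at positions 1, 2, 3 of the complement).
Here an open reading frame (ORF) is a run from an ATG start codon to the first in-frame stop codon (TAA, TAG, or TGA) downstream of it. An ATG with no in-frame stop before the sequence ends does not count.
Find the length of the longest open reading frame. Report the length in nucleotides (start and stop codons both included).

Reverse complement (5'→3'): GGATGGGTCCGTGACCCGTGCCTGTGTCCGCGCTCACTATGTAGTCTCTGTCGACTCT
Frame +1: AGA GTC GAC AGA GAC TAC ATA GTG AGC GCG GAC ACA GGC ACG GGT CAC GGA CCC ATC — no ATG→stop ORF.
Frame +2: GAG TCG ACA GAG ACT ACA TAG TGA GCG CGG ACA CAG GCA CGG GTC ACG GAC CCA TCC — no ATG→stop ORF.
Frame +3: AGT CGA CAG AGA CTA CAT AGT GAG CGC GGA CAC AGG CAC GGG TCA CGG ACC CAT — no ATG→stop ORF.
Frame -1: GGA TGG GTC CGT GAC CCG TGC CTG TGT CCG CGC TCA CTA TGT AGT CTC TGT CGA CTC — no ATG→stop ORF.
Frame -2: GAT GGG TCC GTG ACC CGT GCC TGT GTC CGC GCT CAC TAT GTA GTC TCT GTC GAC TCT — no ATG→stop ORF.
Frame -3: ATG GGT CCG TGA CCC GTG CCT GTG TCC GCG CTC ACT ATG TAG TCT CTG TCG ACT — ATG at 3, stop TGA at 12 → 12 nt; ATG at 39, stop TAG at 42 → 6 nt.
Longest: frame -3, positions 3–14, 12 nt = 4 codons = 3 aa. → 12 nucleotides.

12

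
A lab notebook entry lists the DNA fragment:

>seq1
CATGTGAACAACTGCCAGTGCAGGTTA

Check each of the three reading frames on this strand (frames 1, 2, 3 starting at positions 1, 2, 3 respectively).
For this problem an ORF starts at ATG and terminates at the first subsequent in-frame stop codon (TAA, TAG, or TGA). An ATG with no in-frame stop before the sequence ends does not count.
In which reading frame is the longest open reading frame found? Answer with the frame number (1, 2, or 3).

Frame 1: CAT GTG AAC AAC TGC CAG TGC AGG TTA — no ATG→stop ORF.
Frame 2: ATG TGA ACA ACT GCC AGT GCA GGT — ATG at 2, stop TGA at 5 → 6 nt.
Frame 3: TGT GAA CAA CTG CCA GTG CAG GTT — no ATG→stop ORF.
Longest ORF is 6 nt in frame 2 (positions 2–7).

2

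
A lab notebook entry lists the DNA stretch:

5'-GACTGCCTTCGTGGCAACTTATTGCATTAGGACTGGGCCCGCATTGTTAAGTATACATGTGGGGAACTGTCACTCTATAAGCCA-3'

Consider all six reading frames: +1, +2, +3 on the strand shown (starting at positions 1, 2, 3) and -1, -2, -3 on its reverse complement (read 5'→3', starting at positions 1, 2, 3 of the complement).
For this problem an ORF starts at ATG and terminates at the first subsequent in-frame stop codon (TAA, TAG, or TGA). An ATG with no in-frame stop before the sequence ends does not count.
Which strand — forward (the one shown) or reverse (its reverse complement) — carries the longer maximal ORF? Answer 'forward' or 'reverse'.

forward

Reverse complement (5'→3'): TGGCTTATAGAGTGACAGTTCCCCACATGTATACTTAACAATGCGGGCCCAGTCCTAATGCAATAAGTTGCCACGAAGGCAGTC
Frame +1: GAC TGC CTT CGT GGC AAC TTA TTG CAT TAG GAC TGG GCC CGC ATT GTT AAG TAT ACA TGT GGG GAA CTG TCA CTC TAT AAG CCA — no ATG→stop ORF.
Frame +2: ACT GCC TTC GTG GCA ACT TAT TGC ATT AGG ACT GGG CCC GCA TTG TTA AGT ATA CAT GTG GGG AAC TGT CAC TCT ATA AGC — no ATG→stop ORF.
Frame +3: CTG CCT TCG TGG CAA CTT ATT GCA TTA GGA CTG GGC CCG CAT TGT TAA GTA TAC ATG TGG GGA ACT GTC ACT CTA TAA GCC — ATG at 57, stop TAA at 78 → 24 nt.
Frame -1: TGG CTT ATA GAG TGA CAG TTC CCC ACA TGT ATA CTT AAC AAT GCG GGC CCA GTC CTA ATG CAA TAA GTT GCC ACG AAG GCA GTC — ATG at 58, stop TAA at 64 → 9 nt.
Frame -2: GGC TTA TAG AGT GAC AGT TCC CCA CAT GTA TAC TTA ACA ATG CGG GCC CAG TCC TAA TGC AAT AAG TTG CCA CGA AGG CAG — ATG at 41, stop TAA at 56 → 18 nt.
Frame -3: GCT TAT AGA GTG ACA GTT CCC CAC ATG TAT ACT TAA CAA TGC GGG CCC AGT CCT AAT GCA ATA AGT TGC CAC GAA GGC AGT — ATG at 27, stop TAA at 36 → 12 nt.
Forward-strand max 24 nt; reverse-strand max 18 nt. The forward strand has the longer ORF.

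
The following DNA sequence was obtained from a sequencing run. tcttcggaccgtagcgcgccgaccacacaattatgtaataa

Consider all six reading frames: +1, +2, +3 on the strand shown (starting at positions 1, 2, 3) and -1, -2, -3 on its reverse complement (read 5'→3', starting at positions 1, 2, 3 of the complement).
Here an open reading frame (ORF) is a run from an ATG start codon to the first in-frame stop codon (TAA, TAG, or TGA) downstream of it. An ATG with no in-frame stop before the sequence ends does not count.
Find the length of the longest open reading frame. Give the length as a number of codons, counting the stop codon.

Reverse complement (5'→3'): TTATTACATAATTGTGTGGTCGGCGCGCTACGGTCCGAAGA
Frame +1: TCT TCG GAC CGT AGC GCG CCG ACC ACA CAA TTA TGT AAT — no ATG→stop ORF.
Frame +2: CTT CGG ACC GTA GCG CGC CGA CCA CAC AAT TAT GTA ATA — no ATG→stop ORF.
Frame +3: TTC GGA CCG TAG CGC GCC GAC CAC ACA ATT ATG TAA TAA — ATG at 33, stop TAA at 36 → 6 nt.
Frame -1: TTA TTA CAT AAT TGT GTG GTC GGC GCG CTA CGG TCC GAA — no ATG→stop ORF.
Frame -2: TAT TAC ATA ATT GTG TGG TCG GCG CGC TAC GGT CCG AAG — no ATG→stop ORF.
Frame -3: ATT ACA TAA TTG TGT GGT CGG CGC GCT ACG GTC CGA AGA — no ATG→stop ORF.
Longest: frame +3, positions 33–38, 6 nt = 2 codons = 1 aa. → 2 codons.

2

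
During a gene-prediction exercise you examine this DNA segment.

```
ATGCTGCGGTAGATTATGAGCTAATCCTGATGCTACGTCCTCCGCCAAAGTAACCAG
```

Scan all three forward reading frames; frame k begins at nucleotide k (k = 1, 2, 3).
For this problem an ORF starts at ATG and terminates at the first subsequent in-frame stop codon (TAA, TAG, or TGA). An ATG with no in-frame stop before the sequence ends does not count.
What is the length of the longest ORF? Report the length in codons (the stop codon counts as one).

Frame 1: ATG CTG CGG TAG ATT ATG AGC TAA TCC TGA TGC TAC GTC CTC CGC CAA AGT AAC CAG — ATG at 1, stop TAG at 10 → 12 nt; ATG at 16, stop TAA at 22 → 9 nt.
Frame 2: TGC TGC GGT AGA TTA TGA GCT AAT CCT GAT GCT ACG TCC TCC GCC AAA GTA ACC — no ATG→stop ORF.
Frame 3: GCT GCG GTA GAT TAT GAG CTA ATC CTG ATG CTA CGT CCT CCG CCA AAG TAA CCA — ATG at 30, stop TAA at 51 → 24 nt.
Longest: frame 3, positions 30–53, 24 nt = 8 codons = 7 aa. → 8 codons.

8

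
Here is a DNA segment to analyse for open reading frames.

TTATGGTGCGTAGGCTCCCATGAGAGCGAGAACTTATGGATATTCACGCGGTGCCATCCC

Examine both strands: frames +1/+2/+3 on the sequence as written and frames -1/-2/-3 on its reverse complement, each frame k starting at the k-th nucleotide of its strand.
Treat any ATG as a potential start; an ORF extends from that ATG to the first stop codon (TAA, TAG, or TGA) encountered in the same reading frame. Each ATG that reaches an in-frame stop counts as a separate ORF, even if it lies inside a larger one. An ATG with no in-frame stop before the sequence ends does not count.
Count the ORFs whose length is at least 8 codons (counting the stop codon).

Reverse complement (5'→3'): GGGATGGCACCGCGTGAATATCCATAAGTTCTCGCTCTCATGGGAGCCTACGCACCATAA
Frame +1: TTA TGG TGC GTA GGC TCC CAT GAG AGC GAG AAC TTA TGG ATA TTC ACG CGG TGC CAT CCC — no ATG→stop ORF.
Frame +2: TAT GGT GCG TAG GCT CCC ATG AGA GCG AGA ACT TAT GGA TAT TCA CGC GGT GCC ATC — no ATG→stop ORF.
Frame +3: ATG GTG CGT AGG CTC CCA TGA GAG CGA GAA CTT ATG GAT ATT CAC GCG GTG CCA TCC — ATG at 3, stop TGA at 21 → 21 nt.
Frame -1: GGG ATG GCA CCG CGT GAA TAT CCA TAA GTT CTC GCT CTC ATG GGA GCC TAC GCA CCA TAA — ATG at 4, stop TAA at 25 → 24 nt; ATG at 40, stop TAA at 58 → 21 nt.
Frame -2: GGA TGG CAC CGC GTG AAT ATC CAT AAG TTC TCG CTC TCA TGG GAG CCT ACG CAC CAT — no ATG→stop ORF.
Frame -3: GAT GGC ACC GCG TGA ATA TCC ATA AGT TCT CGC TCT CAT GGG AGC CTA CGC ACC ATA — no ATG→stop ORF.
ORFs ≥ 8 codons: frame -1 4–27 (8 codons). Count = 1.

1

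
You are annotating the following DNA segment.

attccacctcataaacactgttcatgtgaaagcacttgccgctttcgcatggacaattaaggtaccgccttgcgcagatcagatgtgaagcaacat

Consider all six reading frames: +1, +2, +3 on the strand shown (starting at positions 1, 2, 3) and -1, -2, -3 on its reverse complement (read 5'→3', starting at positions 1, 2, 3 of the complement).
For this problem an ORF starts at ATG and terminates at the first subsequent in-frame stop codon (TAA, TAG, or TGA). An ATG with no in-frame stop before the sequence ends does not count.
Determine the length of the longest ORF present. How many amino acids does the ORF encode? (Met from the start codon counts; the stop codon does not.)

13

Reverse complement (5'→3'): ATGTTGCTTCACATCTGATCTGCGCAAGGCGGTACCTTAATTGTCCATGCGAAAGCGGCAAGTGCTTTCACATGAACAGTGTTTATGAGGTGGAAT
Frame +1: ATT CCA CCT CAT AAA CAC TGT TCA TGT GAA AGC ACT TGC CGC TTT CGC ATG GAC AAT TAA GGT ACC GCC TTG CGC AGA TCA GAT GTG AAG CAA CAT — ATG at 49, stop TAA at 58 → 12 nt.
Frame +2: TTC CAC CTC ATA AAC ACT GTT CAT GTG AAA GCA CTT GCC GCT TTC GCA TGG ACA ATT AAG GTA CCG CCT TGC GCA GAT CAG ATG TGA AGC AAC — ATG at 83, stop TGA at 86 → 6 nt.
Frame +3: TCC ACC TCA TAA ACA CTG TTC ATG TGA AAG CAC TTG CCG CTT TCG CAT GGA CAA TTA AGG TAC CGC CTT GCG CAG ATC AGA TGT GAA GCA ACA — ATG at 24, stop TGA at 27 → 6 nt.
Frame -1: ATG TTG CTT CAC ATC TGA TCT GCG CAA GGC GGT ACC TTA ATT GTC CAT GCG AAA GCG GCA AGT GCT TTC ACA TGA ACA GTG TTT ATG AGG TGG AAT — ATG at 1, stop TGA at 16 → 18 nt.
Frame -2: TGT TGC TTC ACA TCT GAT CTG CGC AAG GCG GTA CCT TAA TTG TCC ATG CGA AAG CGG CAA GTG CTT TCA CAT GAA CAG TGT TTA TGA GGT GGA — ATG at 47, stop TGA at 86 → 42 nt.
Frame -3: GTT GCT TCA CAT CTG ATC TGC GCA AGG CGG TAC CTT AAT TGT CCA TGC GAA AGC GGC AAG TGC TTT CAC ATG AAC AGT GTT TAT GAG GTG GAA — no ATG→stop ORF.
Longest: frame -2, positions 47–88, 42 nt = 14 codons = 13 aa. → 13 amino acids.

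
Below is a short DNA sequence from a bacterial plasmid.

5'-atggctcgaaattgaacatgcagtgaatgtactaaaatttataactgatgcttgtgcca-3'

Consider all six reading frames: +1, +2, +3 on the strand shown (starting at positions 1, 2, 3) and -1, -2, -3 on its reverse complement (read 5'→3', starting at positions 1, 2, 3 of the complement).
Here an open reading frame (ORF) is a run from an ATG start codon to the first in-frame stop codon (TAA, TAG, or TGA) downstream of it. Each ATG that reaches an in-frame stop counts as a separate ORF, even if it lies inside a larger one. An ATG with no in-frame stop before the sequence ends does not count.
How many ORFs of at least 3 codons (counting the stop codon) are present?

Reverse complement (5'→3'): TGGCACAAGCATCAGTTATAAATTTTAGTACATTCACTGCATGTTCAATTTCGAGCCAT
Frame +1: ATG GCT CGA AAT TGA ACA TGC AGT GAA TGT ACT AAA ATT TAT AAC TGA TGC TTG TGC — ATG at 1, stop TGA at 13 → 15 nt.
Frame +2: TGG CTC GAA ATT GAA CAT GCA GTG AAT GTA CTA AAA TTT ATA ACT GAT GCT TGT GCC — no ATG→stop ORF.
Frame +3: GGC TCG AAA TTG AAC ATG CAG TGA ATG TAC TAA AAT TTA TAA CTG ATG CTT GTG CCA — ATG at 18, stop TGA at 24 → 9 nt; ATG at 27, stop TAA at 33 → 9 nt.
Frame -1: TGG CAC AAG CAT CAG TTA TAA ATT TTA GTA CAT TCA CTG CAT GTT CAA TTT CGA GCC — no ATG→stop ORF.
Frame -2: GGC ACA AGC ATC AGT TAT AAA TTT TAG TAC ATT CAC TGC ATG TTC AAT TTC GAG CCA — no ATG→stop ORF.
Frame -3: GCA CAA GCA TCA GTT ATA AAT TTT AGT ACA TTC ACT GCA TGT TCA ATT TCG AGC CAT — no ATG→stop ORF.
ORFs ≥ 3 codons: frame +1 1–15 (5 codons), frame +3 18–26 (3 codons), frame +3 27–35 (3 codons). Count = 3.

3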